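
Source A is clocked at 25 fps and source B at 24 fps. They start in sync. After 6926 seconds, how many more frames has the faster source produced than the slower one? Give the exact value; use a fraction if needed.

6926 frames

A emits 25 × 6926 = 173150 frames; B emits 24 × 6926 = 166224.
Difference = 6926 frames; B is behind A.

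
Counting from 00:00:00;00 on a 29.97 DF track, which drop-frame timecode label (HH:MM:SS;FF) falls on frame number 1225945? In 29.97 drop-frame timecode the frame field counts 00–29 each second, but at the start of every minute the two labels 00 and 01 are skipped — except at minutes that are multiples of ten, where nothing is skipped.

11:21:45;21

Each 10-minute DF block holds 10 × 60 × 30 − 9 × 2 = 17982 frames. 1225945 ÷ 17982 → 68 full blocks, remainder 3169.
Within the partial block the first minute is 1800 frames and each further minute 1798, so 1 further minute boundary passed. Total skipped labels = 18 × 68 + 2 × 1 = 1226.
Non-drop label index = 1225945 + 1226 = 1227171; at 30 labels/s that is 11:21:45:21, i.e. DF 11:21:45;21.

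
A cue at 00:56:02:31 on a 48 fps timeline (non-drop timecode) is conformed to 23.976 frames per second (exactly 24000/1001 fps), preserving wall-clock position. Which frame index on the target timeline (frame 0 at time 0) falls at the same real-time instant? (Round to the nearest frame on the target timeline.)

Source frame index: (0×3600 + 56×60 + 2) × 48 + 31 = 161407.
Real time: 161407 / (48) = 161407/48 s.
Target frame: (161407/48) × (24000/1001) = 80703500/1001 ≈ 80622.877 → 80623.

frame 80623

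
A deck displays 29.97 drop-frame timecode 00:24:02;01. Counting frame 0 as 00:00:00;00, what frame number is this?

As if non-drop at 30 labels/s: (0 × 3600 + 24 × 60 + 2) × 30 + 1 = 43261.
Minute boundaries passed: 24; those not divisible by 10: 24 − 2 = 22; dropped labels = 2 × 22 = 44.
Actual frame index = 43261 − 44 = 43217.

43217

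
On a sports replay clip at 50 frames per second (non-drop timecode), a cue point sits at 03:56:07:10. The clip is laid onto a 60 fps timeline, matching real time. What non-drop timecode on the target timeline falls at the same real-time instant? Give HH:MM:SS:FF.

03:56:07:12

Source frame index: (3×3600 + 56×60 + 7) × 50 + 10 = 708360.
Real time: 708360 / (50) = 70836/5 s.
Target frame: (70836/5) × (60) = 850032.
At 60 labels/s: frame 850032 → 03:56:07:12.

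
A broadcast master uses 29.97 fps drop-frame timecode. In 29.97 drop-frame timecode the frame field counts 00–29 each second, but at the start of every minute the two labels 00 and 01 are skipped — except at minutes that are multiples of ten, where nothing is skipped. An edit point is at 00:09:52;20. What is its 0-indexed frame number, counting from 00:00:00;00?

17762

As if non-drop at 30 labels/s: (0 × 3600 + 9 × 60 + 52) × 30 + 20 = 17780.
Minute boundaries passed: 9; those not divisible by 10: 9 − 0 = 9; dropped labels = 2 × 9 = 18.
Actual frame index = 17780 − 18 = 17762.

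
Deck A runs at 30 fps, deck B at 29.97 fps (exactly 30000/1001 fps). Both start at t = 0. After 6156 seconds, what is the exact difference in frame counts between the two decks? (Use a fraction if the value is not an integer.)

A emits 30 × 6156 = 184680 frames; B emits 30000/1001 × 6156 = 184680000/1001.
Difference = 184680/1001 frames (≈ 184.4955); B is behind A.

184680/1001 frames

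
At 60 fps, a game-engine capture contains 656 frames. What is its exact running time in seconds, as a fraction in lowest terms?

Running time = 656 ÷ (60) = 656 × 1/60 = 164/15 s.

164/15 seconds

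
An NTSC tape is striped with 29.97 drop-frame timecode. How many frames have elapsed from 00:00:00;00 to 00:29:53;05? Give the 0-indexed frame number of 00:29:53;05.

As if non-drop at 30 labels/s: (0 × 3600 + 29 × 60 + 53) × 30 + 5 = 53795.
Minute boundaries passed: 29; those not divisible by 10: 29 − 2 = 27; dropped labels = 2 × 27 = 54.
Actual frame index = 53795 − 54 = 53741.

53741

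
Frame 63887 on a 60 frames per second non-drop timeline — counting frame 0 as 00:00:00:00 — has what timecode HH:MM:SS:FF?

00:17:44:47

63887 ÷ 60 = 1064 full seconds, remainder 47 frames.
1064 s = 0 h 17 min 44 s.
Timecode: 00:17:44:47.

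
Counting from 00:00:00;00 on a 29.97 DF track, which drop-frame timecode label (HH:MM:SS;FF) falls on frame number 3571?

Ten DF minutes hold 17982 frames, so frame 3571 lies in block 0 (frames 0–17981) with 3571 frames into that block.
The block's first minute is 1800 frames and the rest 1798 each; 3571 frames reaches minute 1, so 0 × 18 + 1 × 2 = 2 labels have been skipped so far.
Adding those back, label number 3571 + 2 = 3573 at 30 labels/s is 119 s + 3 f = 0 h 1 min 59 s frame 3, i.e. 00:01:59;03.

00:01:59;03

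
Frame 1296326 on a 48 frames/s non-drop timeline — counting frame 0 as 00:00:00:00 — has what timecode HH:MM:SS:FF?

1296326 ÷ 48 = 27006 full seconds, remainder 38 frames.
27006 s = 7 h 30 min 6 s.
Timecode: 07:30:06:38.

07:30:06:38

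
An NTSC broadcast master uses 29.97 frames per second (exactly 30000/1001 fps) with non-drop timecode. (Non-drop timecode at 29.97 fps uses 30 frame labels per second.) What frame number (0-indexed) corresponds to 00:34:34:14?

Total seconds to the label: (0 × 3600 + 34 × 60 + 34) = 2074.
Frame index = 2074 × 30 + 14 = 62234.

frame 62234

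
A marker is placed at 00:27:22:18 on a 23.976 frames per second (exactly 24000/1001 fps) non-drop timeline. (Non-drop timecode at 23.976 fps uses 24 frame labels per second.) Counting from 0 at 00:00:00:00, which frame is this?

Total seconds to the label: (0 × 3600 + 27 × 60 + 22) = 1642.
Frame index = 1642 × 24 + 18 = 39426.

39426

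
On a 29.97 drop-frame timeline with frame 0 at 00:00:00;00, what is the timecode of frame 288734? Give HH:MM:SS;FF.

Each 10-minute DF block holds 10 × 60 × 30 − 9 × 2 = 17982 frames. 288734 ÷ 17982 → 16 full blocks, remainder 1022.
Within the partial block the first minute is 1800 frames and each further minute 1798, so 0 further minute boundaries passed. Total skipped labels = 18 × 16 + 2 × 0 = 288.
Non-drop label index = 288734 + 288 = 289022; at 30 labels/s that is 02:40:34:02, i.e. DF 02:40:34;02.

02:40:34;02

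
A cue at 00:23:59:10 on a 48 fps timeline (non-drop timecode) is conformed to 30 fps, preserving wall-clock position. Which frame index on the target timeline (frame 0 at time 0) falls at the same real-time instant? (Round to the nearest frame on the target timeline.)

frame 43176

Source frame index: (0×3600 + 23×60 + 59) × 48 + 10 = 69082.
Real time: 69082 / (48) = 34541/24 s.
Target frame: (34541/24) × (30) = 172705/4 ≈ 43176.250 → 43176.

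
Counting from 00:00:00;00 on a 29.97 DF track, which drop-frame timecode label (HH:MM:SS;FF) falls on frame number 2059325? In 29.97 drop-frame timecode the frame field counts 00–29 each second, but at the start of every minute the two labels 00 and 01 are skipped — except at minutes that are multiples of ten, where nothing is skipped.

19:05:12;27

Each 10-minute DF block holds 10 × 60 × 30 − 9 × 2 = 17982 frames. 2059325 ÷ 17982 → 114 full blocks, remainder 9377.
Within the partial block the first minute is 1800 frames and each further minute 1798, so 5 further minute boundaries passed. Total skipped labels = 18 × 114 + 2 × 5 = 2062.
Non-drop label index = 2059325 + 2062 = 2061387; at 30 labels/s that is 19:05:12:27, i.e. DF 19:05:12;27.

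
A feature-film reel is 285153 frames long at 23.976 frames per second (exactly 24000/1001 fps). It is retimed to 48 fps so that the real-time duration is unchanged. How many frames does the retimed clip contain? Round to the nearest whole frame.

Frames at target rate = 285153 × (48) / (24000/1001) = 285438153/500 ≈ 570876.306.
Nearest whole frame: 570876.

570876 frames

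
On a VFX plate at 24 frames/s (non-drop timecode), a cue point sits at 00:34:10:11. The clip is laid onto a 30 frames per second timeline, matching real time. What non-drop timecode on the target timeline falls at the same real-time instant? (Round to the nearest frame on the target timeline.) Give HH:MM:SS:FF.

Source frame index: (0×3600 + 34×60 + 10) × 24 + 11 = 49211.
Real time: 49211 / (24) = 49211/24 s.
Target frame: (49211/24) × (30) = 246055/4 ≈ 61513.750 → 61514.
At 30 labels/s: frame 61514 → 00:34:10:14.

00:34:10:14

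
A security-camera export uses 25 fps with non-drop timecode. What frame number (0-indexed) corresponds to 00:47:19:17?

Total seconds to the label: (0 × 3600 + 47 × 60 + 19) = 2839.
Frame index = 2839 × 25 + 17 = 70992.

frame 70992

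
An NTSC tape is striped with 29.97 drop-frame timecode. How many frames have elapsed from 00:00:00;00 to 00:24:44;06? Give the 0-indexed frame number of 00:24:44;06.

Complete 10-minute blocks: 2, each 17982 frames → 35964.
Remaining 4 whole minutes in the current block: 1800 + 3 × 1798 = 7194 frames.
Within the current minute: 44 × 30 + 6 − 2 = 1324 (labels ;00/;01 skipped at this minute). Total = 35964 + 7194 + 1324 = 44482.

44482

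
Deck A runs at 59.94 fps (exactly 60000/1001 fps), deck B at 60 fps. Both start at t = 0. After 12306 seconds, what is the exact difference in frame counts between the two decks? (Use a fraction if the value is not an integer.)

A emits 60000/1001 × 12306 = 105480000/143 frames; B emits 60 × 12306 = 738360.
Difference = 105480/143 frames (≈ 737.6224); B is ahead of A.

105480/143 frames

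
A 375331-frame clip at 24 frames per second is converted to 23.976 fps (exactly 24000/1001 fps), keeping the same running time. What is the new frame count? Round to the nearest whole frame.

374956 frames

Frames at target rate = 375331 × (24000/1001) / (24) = 34121000/91 ≈ 374956.044.
Nearest whole frame: 374956.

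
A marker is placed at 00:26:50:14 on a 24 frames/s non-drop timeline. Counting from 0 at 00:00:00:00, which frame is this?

frame 38654

Total seconds to the label: (0 × 3600 + 26 × 60 + 50) = 1610.
Frame index = 1610 × 24 + 14 = 38654.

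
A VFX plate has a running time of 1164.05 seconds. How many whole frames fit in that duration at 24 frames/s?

Frames = 1164.05 × 24 = 139686/5 ≈ 27937.2000.
Complete frames: 27937.

27937 frames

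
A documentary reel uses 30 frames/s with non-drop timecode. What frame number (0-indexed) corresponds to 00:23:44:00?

42720

Total seconds to the label: (0 × 3600 + 23 × 60 + 44) = 1424.
Frame index = 1424 × 30 + 0 = 42720.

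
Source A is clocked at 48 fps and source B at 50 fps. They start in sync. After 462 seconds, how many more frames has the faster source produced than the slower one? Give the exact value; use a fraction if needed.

A emits 48 × 462 = 22176 frames; B emits 50 × 462 = 23100.
Difference = 924 frames; B is ahead of A.

924 frames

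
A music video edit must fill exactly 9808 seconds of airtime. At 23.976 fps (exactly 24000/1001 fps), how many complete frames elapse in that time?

235156 frames

Frames = 9808 × 24000/1001 = 235392000/1001 ≈ 235156.8432.
Complete frames: 235156.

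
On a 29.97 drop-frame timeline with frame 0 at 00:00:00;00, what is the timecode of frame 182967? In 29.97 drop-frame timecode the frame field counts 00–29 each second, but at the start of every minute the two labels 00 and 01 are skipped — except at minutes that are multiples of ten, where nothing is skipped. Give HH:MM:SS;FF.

Each 10-minute DF block holds 10 × 60 × 30 − 9 × 2 = 17982 frames. 182967 ÷ 17982 → 10 full blocks, remainder 3147.
Within the partial block the first minute is 1800 frames and each further minute 1798, so 1 further minute boundary passed. Total skipped labels = 18 × 10 + 2 × 1 = 182.
Non-drop label index = 182967 + 182 = 183149; at 30 labels/s that is 01:41:44:29, i.e. DF 01:41:44;29.

01:41:44;29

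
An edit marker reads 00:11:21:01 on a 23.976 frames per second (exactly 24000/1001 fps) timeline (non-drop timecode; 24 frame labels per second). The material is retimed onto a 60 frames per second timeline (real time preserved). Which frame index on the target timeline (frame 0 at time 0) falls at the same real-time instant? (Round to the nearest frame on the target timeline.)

Source frame index: (0×3600 + 11×60 + 21) × 24 + 1 = 16345.
Real time: 16345 / (24000/1001) = 3272269/4800 s.
Target frame: (3272269/4800) × (60) = 3272269/80 ≈ 40903.363 → 40903.

frame 40903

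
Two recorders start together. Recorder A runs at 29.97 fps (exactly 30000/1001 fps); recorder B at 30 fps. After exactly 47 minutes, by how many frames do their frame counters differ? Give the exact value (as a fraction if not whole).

47 min = 2820 s.
A emits 30000/1001 × 2820 = 84600000/1001 frames; B emits 30 × 2820 = 84600.
Difference = 84600/1001 frames (≈ 84.5155); B is ahead of A.

84600/1001 frames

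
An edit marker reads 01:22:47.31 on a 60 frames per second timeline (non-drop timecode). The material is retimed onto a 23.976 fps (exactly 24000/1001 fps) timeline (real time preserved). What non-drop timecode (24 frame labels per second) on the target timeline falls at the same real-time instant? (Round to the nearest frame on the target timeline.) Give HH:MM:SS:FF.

Source frame index: (1×3600 + 22×60 + 47) × 60 + 31 = 298051.
Real time: 298051 / (60) = 298051/60 s.
Target frame: (298051/60) × (24000/1001) = 9170800/77 ≈ 119101.299 → 119101.
At 24 labels/s: frame 119101 → 01:22:42:13.

01:22:42:13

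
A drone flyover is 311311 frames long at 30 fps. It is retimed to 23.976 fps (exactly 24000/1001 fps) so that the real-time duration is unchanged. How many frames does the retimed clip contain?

248800 frames

Target frames = source frames × (target rate / source rate) = 311311 × (24000/1001)/(30) = 311311 × 800/1001 = 248800.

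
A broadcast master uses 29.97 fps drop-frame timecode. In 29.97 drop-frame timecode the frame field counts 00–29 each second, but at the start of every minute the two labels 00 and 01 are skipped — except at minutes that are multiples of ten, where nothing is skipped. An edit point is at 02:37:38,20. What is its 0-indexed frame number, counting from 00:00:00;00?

As if non-drop at 30 labels/s: (2 × 3600 + 37 × 60 + 38) × 30 + 20 = 283760.
Minute boundaries passed: 157; those not divisible by 10: 157 − 15 = 142; dropped labels = 2 × 142 = 284.
Actual frame index = 283760 − 284 = 283476.

283476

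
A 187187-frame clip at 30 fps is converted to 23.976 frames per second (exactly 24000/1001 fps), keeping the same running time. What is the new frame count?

149600 frames

Target frames = source frames × (target rate / source rate) = 187187 × (24000/1001)/(30) = 187187 × 800/1001 = 149600.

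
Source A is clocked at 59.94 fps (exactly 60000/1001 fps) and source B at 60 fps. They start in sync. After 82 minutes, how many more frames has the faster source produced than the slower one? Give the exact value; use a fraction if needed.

82 min = 4920 s.
A emits 60000/1001 × 4920 = 295200000/1001 frames; B emits 60 × 4920 = 295200.
Difference = 295200/1001 frames (≈ 294.9051); B is ahead of A.

295200/1001 frames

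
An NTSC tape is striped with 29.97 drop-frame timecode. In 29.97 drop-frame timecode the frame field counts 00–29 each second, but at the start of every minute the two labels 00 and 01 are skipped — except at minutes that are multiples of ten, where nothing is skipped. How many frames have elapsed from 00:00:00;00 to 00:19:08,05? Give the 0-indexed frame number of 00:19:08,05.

Complete 10-minute blocks: 1, each 17982 frames → 17982.
Remaining 9 whole minutes in the current block: 1800 + 8 × 1798 = 16184 frames.
Within the current minute: 8 × 30 + 5 − 2 = 243 (labels ;00/;01 skipped at this minute). Total = 17982 + 16184 + 243 = 34409.

34409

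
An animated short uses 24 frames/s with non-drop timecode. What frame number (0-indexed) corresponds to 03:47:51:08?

Total seconds to the label: (3 × 3600 + 47 × 60 + 51) = 13671.
Frame index = 13671 × 24 + 8 = 328112.

328112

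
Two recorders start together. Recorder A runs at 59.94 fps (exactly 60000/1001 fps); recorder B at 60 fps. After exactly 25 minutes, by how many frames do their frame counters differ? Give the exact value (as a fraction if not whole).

90000/1001 frames

25 min = 1500 s.
A emits 60000/1001 × 1500 = 90000000/1001 frames; B emits 60 × 1500 = 90000.
Difference = 90000/1001 frames (≈ 89.9101); B is ahead of A.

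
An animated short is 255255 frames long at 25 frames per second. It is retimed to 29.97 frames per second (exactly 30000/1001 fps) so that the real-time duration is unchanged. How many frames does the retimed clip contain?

306000 frames

Target frames = source frames × (target rate / source rate) = 255255 × (30000/1001)/(25) = 255255 × 1200/1001 = 306000.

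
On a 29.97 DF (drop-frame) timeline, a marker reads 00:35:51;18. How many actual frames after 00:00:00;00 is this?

64484

As if non-drop at 30 labels/s: (0 × 3600 + 35 × 60 + 51) × 30 + 18 = 64548.
Minute boundaries passed: 35; those not divisible by 10: 35 − 3 = 32; dropped labels = 2 × 32 = 64.
Actual frame index = 64548 − 64 = 64484.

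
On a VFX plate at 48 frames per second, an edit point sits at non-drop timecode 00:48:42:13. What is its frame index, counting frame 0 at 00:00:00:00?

Total seconds to the label: (0 × 3600 + 48 × 60 + 42) = 2922.
Frame index = 2922 × 48 + 13 = 140269.

140269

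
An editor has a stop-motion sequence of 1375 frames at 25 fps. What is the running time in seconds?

Running time = 1375 / (25) = 55 s.

55 seconds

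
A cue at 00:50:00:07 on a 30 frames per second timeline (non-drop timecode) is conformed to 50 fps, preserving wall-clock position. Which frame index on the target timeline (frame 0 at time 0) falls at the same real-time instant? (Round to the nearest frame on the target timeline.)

Source frame index: (0×3600 + 50×60 + 0) × 30 + 7 = 90007.
Real time: 90007 / (30) = 90007/30 s.
Target frame: (90007/30) × (50) = 450035/3 ≈ 150011.667 → 150012.

frame 150012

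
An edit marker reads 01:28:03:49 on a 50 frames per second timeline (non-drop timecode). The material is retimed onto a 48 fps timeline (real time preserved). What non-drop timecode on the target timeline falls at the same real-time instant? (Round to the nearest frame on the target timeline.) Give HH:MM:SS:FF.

01:28:03:47

Source frame index: (1×3600 + 28×60 + 3) × 50 + 49 = 264199.
Real time: 264199 / (50) = 264199/50 s.
Target frame: (264199/50) × (48) = 6340776/25 ≈ 253631.040 → 253631.
At 48 labels/s: frame 253631 → 01:28:03:47.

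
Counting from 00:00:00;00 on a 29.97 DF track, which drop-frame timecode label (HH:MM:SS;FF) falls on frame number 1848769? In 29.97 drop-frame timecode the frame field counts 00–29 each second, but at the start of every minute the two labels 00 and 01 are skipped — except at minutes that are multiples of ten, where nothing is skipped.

17:08:07;11

Each 10-minute DF block holds 10 × 60 × 30 − 9 × 2 = 17982 frames. 1848769 ÷ 17982 → 102 full blocks, remainder 14605.
Within the partial block the first minute is 1800 frames and each further minute 1798, so 8 further minute boundaries passed. Total skipped labels = 18 × 102 + 2 × 8 = 1852.
Non-drop label index = 1848769 + 1852 = 1850621; at 30 labels/s that is 17:08:07:11, i.e. DF 17:08:07;11.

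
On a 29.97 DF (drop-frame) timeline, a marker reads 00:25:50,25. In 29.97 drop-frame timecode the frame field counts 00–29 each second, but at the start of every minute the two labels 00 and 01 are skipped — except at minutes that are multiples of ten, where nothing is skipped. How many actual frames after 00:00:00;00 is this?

46479

Complete 10-minute blocks: 2, each 17982 frames → 35964.
Remaining 5 whole minutes in the current block: 1800 + 4 × 1798 = 8992 frames.
Within the current minute: 50 × 30 + 25 − 2 = 1523 (labels ;00/;01 skipped at this minute). Total = 35964 + 8992 + 1523 = 46479.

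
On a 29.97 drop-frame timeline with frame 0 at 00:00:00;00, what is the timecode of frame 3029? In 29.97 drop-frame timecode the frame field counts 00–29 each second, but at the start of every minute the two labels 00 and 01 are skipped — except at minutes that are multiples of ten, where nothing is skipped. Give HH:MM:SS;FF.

00:01:41;01

Each 10-minute DF block holds 10 × 60 × 30 − 9 × 2 = 17982 frames. 3029 ÷ 17982 → 0 full blocks, remainder 3029.
Within the partial block the first minute is 1800 frames and each further minute 1798, so 1 further minute boundary passed. Total skipped labels = 18 × 0 + 2 × 1 = 2.
Non-drop label index = 3029 + 2 = 3031; at 30 labels/s that is 00:01:41:01, i.e. DF 00:01:41;01.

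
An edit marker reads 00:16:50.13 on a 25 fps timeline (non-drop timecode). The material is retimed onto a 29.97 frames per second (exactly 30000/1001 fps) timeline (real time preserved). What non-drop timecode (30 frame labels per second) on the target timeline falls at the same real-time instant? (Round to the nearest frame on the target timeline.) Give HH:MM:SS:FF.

Source frame index: (0×3600 + 16×60 + 50) × 25 + 13 = 25263.
Real time: 25263 / (25) = 25263/25 s.
Target frame: (25263/25) × (30000/1001) = 4330800/143 ≈ 30285.315 → 30285.
At 30 labels/s: frame 30285 → 00:16:49:15.

00:16:49:15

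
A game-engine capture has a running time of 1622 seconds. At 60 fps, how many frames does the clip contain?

Frames = 1622 × 60 = 97320.

97320 frames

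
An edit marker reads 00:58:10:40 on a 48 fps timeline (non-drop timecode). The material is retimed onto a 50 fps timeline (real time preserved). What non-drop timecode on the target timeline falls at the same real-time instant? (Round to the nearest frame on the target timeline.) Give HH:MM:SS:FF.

Source frame index: (0×3600 + 58×60 + 10) × 48 + 40 = 167560.
Real time: 167560 / (48) = 20945/6 s.
Target frame: (20945/6) × (50) = 523625/3 ≈ 174541.667 → 174542.
At 50 labels/s: frame 174542 → 00:58:10:42.

00:58:10:42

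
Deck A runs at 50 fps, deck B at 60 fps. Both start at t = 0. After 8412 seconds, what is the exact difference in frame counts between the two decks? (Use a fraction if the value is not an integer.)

84120 frames

A emits 50 × 8412 = 420600 frames; B emits 60 × 8412 = 504720.
Difference = 84120 frames; B is ahead of A.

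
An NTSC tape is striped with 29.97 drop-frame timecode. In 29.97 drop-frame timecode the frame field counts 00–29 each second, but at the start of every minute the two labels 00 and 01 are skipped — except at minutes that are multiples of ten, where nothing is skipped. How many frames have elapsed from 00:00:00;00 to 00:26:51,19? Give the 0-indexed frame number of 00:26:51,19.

48301

As if non-drop at 30 labels/s: (0 × 3600 + 26 × 60 + 51) × 30 + 19 = 48349.
Minute boundaries passed: 26; those not divisible by 10: 26 − 2 = 24; dropped labels = 2 × 24 = 48.
Actual frame index = 48349 − 48 = 48301.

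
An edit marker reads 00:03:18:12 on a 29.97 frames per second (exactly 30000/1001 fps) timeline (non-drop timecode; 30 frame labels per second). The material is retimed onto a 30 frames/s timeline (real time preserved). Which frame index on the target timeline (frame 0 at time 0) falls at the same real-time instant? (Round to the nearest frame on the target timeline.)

frame 5958

Source frame index: (0×3600 + 3×60 + 18) × 30 + 12 = 5952.
Real time: 5952 / (30000/1001) = 124124/625 s.
Target frame: (124124/625) × (30) = 744744/125 ≈ 5957.952 → 5958.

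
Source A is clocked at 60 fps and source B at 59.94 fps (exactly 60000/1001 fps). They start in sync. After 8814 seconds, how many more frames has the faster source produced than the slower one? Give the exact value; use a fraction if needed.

A emits 60 × 8814 = 528840 frames; B emits 60000/1001 × 8814 = 40680000/77.
Difference = 40680/77 frames (≈ 528.3117); B is behind A.

40680/77 frames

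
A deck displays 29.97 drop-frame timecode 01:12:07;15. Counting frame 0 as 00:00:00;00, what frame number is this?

129695

Complete 10-minute blocks: 7, each 17982 frames → 125874.
Remaining 2 whole minutes in the current block: 1800 + 1 × 1798 = 3598 frames.
Within the current minute: 7 × 30 + 15 − 2 = 223 (labels ;00/;01 skipped at this minute). Total = 125874 + 3598 + 223 = 129695.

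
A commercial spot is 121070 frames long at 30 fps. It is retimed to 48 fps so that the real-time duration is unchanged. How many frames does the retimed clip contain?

193712 frames

Target frames = source frames × (target rate / source rate) = 121070 × (48)/(30) = 121070 × 8/5 = 193712.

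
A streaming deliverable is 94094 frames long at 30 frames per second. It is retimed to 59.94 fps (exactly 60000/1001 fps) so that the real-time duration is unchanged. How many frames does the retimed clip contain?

188000 frames

Target frames = source frames × (target rate / source rate) = 94094 × (60000/1001)/(30) = 94094 × 2000/1001 = 188000.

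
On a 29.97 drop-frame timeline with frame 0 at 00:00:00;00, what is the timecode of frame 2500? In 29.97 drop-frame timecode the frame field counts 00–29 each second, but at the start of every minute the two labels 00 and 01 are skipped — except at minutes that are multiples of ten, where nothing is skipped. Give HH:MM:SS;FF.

00:01:23;12

Each 10-minute DF block holds 10 × 60 × 30 − 9 × 2 = 17982 frames. 2500 ÷ 17982 → 0 full blocks, remainder 2500.
Within the partial block the first minute is 1800 frames and each further minute 1798, so 1 further minute boundary passed. Total skipped labels = 18 × 0 + 2 × 1 = 2.
Non-drop label index = 2500 + 2 = 2502; at 30 labels/s that is 00:01:23:12, i.e. DF 00:01:23;12.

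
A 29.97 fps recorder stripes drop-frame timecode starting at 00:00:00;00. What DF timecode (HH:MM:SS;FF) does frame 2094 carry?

00:01:09;26

Ten DF minutes hold 17982 frames, so frame 2094 lies in block 0 (frames 0–17981) with 2094 frames into that block.
The block's first minute is 1800 frames and the rest 1798 each; 2094 frames reaches minute 1, so 0 × 18 + 1 × 2 = 2 labels have been skipped so far.
Adding those back, label number 2094 + 2 = 2096 at 30 labels/s is 69 s + 26 f = 0 h 1 min 9 s frame 26, i.e. 00:01:09;26.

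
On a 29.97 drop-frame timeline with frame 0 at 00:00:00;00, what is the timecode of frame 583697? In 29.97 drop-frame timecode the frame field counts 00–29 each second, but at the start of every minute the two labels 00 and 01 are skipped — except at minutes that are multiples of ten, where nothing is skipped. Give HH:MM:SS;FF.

05:24:36;01

Ten DF minutes hold 17982 frames, so frame 583697 lies in block 32 (frames 575424–593405) with 8273 frames into that block.
The block's first minute is 1800 frames and the rest 1798 each; 8273 frames reaches minute 4, so 32 × 18 + 4 × 2 = 584 labels have been skipped so far.
Adding those back, label number 583697 + 584 = 584281 at 30 labels/s is 19476 s + 1 f = 5 h 24 min 36 s frame 1, i.e. 05:24:36;01.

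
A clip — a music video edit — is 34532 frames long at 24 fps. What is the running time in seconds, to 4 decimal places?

1438.8333 seconds

Running time = 34532 × 1/24 = 8633/6 s ≈ 1438.8333 s.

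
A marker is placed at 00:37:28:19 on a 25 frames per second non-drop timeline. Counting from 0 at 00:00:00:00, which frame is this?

Total seconds to the label: (0 × 3600 + 37 × 60 + 28) = 2248.
Frame index = 2248 × 25 + 19 = 56219.

56219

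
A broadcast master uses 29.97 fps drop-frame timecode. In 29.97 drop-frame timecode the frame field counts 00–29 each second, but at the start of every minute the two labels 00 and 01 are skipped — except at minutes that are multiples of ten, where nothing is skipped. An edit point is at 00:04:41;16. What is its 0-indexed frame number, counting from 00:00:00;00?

As if non-drop at 30 labels/s: (0 × 3600 + 4 × 60 + 41) × 30 + 16 = 8446.
Minute boundaries passed: 4; those not divisible by 10: 4 − 0 = 4; dropped labels = 2 × 4 = 8.
Actual frame index = 8446 − 8 = 8438.

8438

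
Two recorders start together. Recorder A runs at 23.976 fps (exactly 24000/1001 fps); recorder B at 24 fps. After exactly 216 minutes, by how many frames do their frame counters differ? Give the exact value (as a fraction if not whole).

311040/1001 frames

216 min = 12960 s.
A emits 24000/1001 × 12960 = 311040000/1001 frames; B emits 24 × 12960 = 311040.
Difference = 311040/1001 frames (≈ 310.7293); B is ahead of A.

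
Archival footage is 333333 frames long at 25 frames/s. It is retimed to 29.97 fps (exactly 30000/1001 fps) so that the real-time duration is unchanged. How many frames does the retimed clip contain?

Target frames = source frames × (target rate / source rate) = 333333 × (30000/1001)/(25) = 333333 × 1200/1001 = 399600.

399600 frames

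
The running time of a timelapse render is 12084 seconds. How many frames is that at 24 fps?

Frames = 12084 × 24 = 290016.

290016 frames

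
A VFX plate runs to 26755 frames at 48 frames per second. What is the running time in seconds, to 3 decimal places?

557.396 seconds

Running time = 26755 × 1/48 = 26755/48 s ≈ 557.396 s.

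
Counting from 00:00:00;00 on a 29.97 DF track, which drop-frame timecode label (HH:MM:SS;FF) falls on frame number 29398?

Each 10-minute DF block holds 10 × 60 × 30 − 9 × 2 = 17982 frames. 29398 ÷ 17982 → 1 full block, remainder 11416.
Within the partial block the first minute is 1800 frames and each further minute 1798, so 6 further minute boundaries passed. Total skipped labels = 18 × 1 + 2 × 6 = 30.
Non-drop label index = 29398 + 30 = 29428; at 30 labels/s that is 00:16:20:28, i.e. DF 00:16:20;28.

00:16:20;28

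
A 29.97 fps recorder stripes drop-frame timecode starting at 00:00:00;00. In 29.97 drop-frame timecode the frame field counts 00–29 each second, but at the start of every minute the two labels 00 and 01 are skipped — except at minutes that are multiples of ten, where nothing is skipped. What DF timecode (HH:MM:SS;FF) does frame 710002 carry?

06:34:50;12

Each 10-minute DF block holds 10 × 60 × 30 − 9 × 2 = 17982 frames. 710002 ÷ 17982 → 39 full blocks, remainder 8704.
Within the partial block the first minute is 1800 frames and each further minute 1798, so 4 further minute boundaries passed. Total skipped labels = 18 × 39 + 2 × 4 = 710.
Non-drop label index = 710002 + 710 = 710712; at 30 labels/s that is 06:34:50:12, i.e. DF 06:34:50;12.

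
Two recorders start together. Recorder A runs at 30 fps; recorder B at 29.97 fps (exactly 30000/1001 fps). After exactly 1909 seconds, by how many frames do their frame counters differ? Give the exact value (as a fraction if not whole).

57270/1001 frames

A emits 30 × 1909 = 57270 frames; B emits 30000/1001 × 1909 = 57270000/1001.
Difference = 57270/1001 frames (≈ 57.2128); B is behind A.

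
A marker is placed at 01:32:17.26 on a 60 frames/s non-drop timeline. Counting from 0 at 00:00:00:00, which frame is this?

332246

Total seconds to the label: (1 × 3600 + 32 × 60 + 17) = 5537.
Frame index = 5537 × 60 + 26 = 332246.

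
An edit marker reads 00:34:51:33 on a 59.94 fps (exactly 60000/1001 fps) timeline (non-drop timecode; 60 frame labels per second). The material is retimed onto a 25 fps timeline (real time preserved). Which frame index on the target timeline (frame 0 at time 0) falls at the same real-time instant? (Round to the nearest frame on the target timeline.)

frame 52341

Source frame index: (0×3600 + 34×60 + 51) × 60 + 33 = 125493.
Real time: 125493 / (60000/1001) = 41872831/20000 s.
Target frame: (41872831/20000) × (25) = 41872831/800 ≈ 52341.039 → 52341.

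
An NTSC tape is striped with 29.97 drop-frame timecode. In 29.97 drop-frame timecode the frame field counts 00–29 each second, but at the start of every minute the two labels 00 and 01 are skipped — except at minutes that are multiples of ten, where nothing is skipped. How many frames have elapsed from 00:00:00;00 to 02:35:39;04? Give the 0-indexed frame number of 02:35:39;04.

279894

As if non-drop at 30 labels/s: (2 × 3600 + 35 × 60 + 39) × 30 + 4 = 280174.
Minute boundaries passed: 155; those not divisible by 10: 155 − 15 = 140; dropped labels = 2 × 140 = 280.
Actual frame index = 280174 − 280 = 279894.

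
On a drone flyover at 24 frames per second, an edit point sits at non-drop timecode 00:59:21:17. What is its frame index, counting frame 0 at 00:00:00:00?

frame 85481

Total seconds to the label: (0 × 3600 + 59 × 60 + 21) = 3561.
Frame index = 3561 × 24 + 17 = 85481.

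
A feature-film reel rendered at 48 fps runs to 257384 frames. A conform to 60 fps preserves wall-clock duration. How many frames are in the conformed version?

321730 frames

Target frames = source frames × (target rate / source rate) = 257384 × (60)/(48) = 257384 × 5/4 = 321730.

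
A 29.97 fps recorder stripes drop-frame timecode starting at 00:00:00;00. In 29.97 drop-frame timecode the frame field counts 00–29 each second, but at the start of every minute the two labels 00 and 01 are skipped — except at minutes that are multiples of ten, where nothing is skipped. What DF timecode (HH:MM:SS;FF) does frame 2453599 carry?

Ten DF minutes hold 17982 frames, so frame 2453599 lies in block 136 (frames 2445552–2463533) with 8047 frames into that block.
The block's first minute is 1800 frames and the rest 1798 each; 8047 frames reaches minute 4, so 136 × 18 + 4 × 2 = 2456 labels have been skipped so far.
Adding those back, label number 2453599 + 2456 = 2456055 at 30 labels/s is 81868 s + 15 f = 22 h 44 min 28 s frame 15, i.e. 22:44:28;15.

22:44:28;15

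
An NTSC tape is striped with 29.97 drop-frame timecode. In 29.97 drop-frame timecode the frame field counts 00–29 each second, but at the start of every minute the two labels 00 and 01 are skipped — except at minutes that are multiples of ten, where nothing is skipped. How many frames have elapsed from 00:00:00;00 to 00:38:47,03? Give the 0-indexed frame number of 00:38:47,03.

As if non-drop at 30 labels/s: (0 × 3600 + 38 × 60 + 47) × 30 + 3 = 69813.
Minute boundaries passed: 38; those not divisible by 10: 38 − 3 = 35; dropped labels = 2 × 35 = 70.
Actual frame index = 69813 − 70 = 69743.

69743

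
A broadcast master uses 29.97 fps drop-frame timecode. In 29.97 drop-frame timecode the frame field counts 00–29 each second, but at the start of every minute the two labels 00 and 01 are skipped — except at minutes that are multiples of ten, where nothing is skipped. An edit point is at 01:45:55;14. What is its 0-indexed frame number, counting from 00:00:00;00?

190474

Complete 10-minute blocks: 10, each 17982 frames → 179820.
Remaining 5 whole minutes in the current block: 1800 + 4 × 1798 = 8992 frames.
Within the current minute: 55 × 30 + 14 − 2 = 1662 (labels ;00/;01 skipped at this minute). Total = 179820 + 8992 + 1662 = 190474.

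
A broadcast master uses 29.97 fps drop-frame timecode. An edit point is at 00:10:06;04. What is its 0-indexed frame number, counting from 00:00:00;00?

As if non-drop at 30 labels/s: (0 × 3600 + 10 × 60 + 6) × 30 + 4 = 18184.
Minute boundaries passed: 10; those not divisible by 10: 10 − 1 = 9; dropped labels = 2 × 9 = 18.
Actual frame index = 18184 − 18 = 18166.

18166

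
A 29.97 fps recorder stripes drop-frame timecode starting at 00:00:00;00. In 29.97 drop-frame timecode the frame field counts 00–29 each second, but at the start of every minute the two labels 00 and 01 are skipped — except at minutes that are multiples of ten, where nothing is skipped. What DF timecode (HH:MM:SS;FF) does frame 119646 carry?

Each 10-minute DF block holds 10 × 60 × 30 − 9 × 2 = 17982 frames. 119646 ÷ 17982 → 6 full blocks, remainder 11754.
Within the partial block the first minute is 1800 frames and each further minute 1798, so 6 further minute boundaries passed. Total skipped labels = 18 × 6 + 2 × 6 = 120.
Non-drop label index = 119646 + 120 = 119766; at 30 labels/s that is 01:06:32:06, i.e. DF 01:06:32;06.

01:06:32;06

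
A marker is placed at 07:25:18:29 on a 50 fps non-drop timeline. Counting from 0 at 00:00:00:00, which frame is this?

Total seconds to the label: (7 × 3600 + 25 × 60 + 18) = 26718.
Frame index = 26718 × 50 + 29 = 1335929.

1335929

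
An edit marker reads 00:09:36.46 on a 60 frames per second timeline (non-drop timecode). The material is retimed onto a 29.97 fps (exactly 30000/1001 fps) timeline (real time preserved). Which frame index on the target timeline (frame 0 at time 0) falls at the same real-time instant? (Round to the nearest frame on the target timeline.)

Source frame index: (0×3600 + 9×60 + 36) × 60 + 46 = 34606.
Real time: 34606 / (60) = 17303/30 s.
Target frame: (17303/30) × (30000/1001) = 121000/7 ≈ 17285.714 → 17286.

frame 17286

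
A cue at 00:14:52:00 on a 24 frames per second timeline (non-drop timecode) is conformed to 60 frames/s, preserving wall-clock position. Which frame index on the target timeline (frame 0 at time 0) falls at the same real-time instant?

frame 53520

Source frame index: (0×3600 + 14×60 + 52) × 24 + 0 = 21408.
Real time: 21408 / (24) = 892 s.
Target frame: (892) × (60) = 53520.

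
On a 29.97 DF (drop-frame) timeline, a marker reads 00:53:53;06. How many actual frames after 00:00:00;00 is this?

Complete 10-minute blocks: 5, each 17982 frames → 89910.
Remaining 3 whole minutes in the current block: 1800 + 2 × 1798 = 5396 frames.
Within the current minute: 53 × 30 + 6 − 2 = 1594 (labels ;00/;01 skipped at this minute). Total = 89910 + 5396 + 1594 = 96900.

96900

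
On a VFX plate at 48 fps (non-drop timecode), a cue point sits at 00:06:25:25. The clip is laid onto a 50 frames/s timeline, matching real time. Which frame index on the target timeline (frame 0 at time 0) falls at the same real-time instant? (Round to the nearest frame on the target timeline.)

frame 19276

Source frame index: (0×3600 + 6×60 + 25) × 48 + 25 = 18505.
Real time: 18505 / (48) = 18505/48 s.
Target frame: (18505/48) × (50) = 462625/24 ≈ 19276.042 → 19276.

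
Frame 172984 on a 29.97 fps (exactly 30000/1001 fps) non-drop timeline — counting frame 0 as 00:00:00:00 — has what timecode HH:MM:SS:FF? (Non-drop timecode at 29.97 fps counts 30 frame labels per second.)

01:36:06:04

172984 ÷ 30 = 5766 full seconds, remainder 4 frames.
5766 s = 1 h 36 min 6 s.
Timecode: 01:36:06:04.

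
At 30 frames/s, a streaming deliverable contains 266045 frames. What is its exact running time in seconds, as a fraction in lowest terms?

53209/6 seconds

Running time = 266045 ÷ (30) = 266045 × 1/30 = 53209/6 s.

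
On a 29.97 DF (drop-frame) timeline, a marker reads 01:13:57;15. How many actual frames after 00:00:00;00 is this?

As if non-drop at 30 labels/s: (1 × 3600 + 13 × 60 + 57) × 30 + 15 = 133125.
Minute boundaries passed: 73; those not divisible by 10: 73 − 7 = 66; dropped labels = 2 × 66 = 132.
Actual frame index = 133125 − 132 = 132993.

132993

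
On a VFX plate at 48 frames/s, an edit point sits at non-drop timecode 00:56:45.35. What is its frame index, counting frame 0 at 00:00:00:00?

frame 163475

Total seconds to the label: (0 × 3600 + 56 × 60 + 45) = 3405.
Frame index = 3405 × 48 + 35 = 163475.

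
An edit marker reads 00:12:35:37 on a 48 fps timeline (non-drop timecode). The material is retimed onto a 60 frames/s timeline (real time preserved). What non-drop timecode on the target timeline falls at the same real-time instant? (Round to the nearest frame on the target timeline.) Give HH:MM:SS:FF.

00:12:35:46

Source frame index: (0×3600 + 12×60 + 35) × 48 + 37 = 36277.
Real time: 36277 / (48) = 36277/48 s.
Target frame: (36277/48) × (60) = 181385/4 ≈ 45346.250 → 45346.
At 60 labels/s: frame 45346 → 00:12:35:46.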